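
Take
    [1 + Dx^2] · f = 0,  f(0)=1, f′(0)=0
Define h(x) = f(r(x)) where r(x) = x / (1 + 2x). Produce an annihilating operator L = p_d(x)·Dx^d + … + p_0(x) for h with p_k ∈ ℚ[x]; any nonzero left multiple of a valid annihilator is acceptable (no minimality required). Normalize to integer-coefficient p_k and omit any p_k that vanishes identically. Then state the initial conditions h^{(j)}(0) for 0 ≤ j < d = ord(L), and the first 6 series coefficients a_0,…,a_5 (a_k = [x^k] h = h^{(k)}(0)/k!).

L = 1 + (4 + 24·x + 48·x^2 + 32·x^3)·Dx + (1 + 8·x + 24·x^2 + 32·x^3 + 16·x^4)·Dx^2  (order 2).
h: a_k = 1, 0, -1/2, 2, -143/24, 47/3, …
ICs: h(0) = 1, h′(0) = 0.

f: a_k = 1, 0, -1/2, 0, 1/24, 0, …
Substitute x→r, Dx→(1/r')Dx; clear ⇒ L₀.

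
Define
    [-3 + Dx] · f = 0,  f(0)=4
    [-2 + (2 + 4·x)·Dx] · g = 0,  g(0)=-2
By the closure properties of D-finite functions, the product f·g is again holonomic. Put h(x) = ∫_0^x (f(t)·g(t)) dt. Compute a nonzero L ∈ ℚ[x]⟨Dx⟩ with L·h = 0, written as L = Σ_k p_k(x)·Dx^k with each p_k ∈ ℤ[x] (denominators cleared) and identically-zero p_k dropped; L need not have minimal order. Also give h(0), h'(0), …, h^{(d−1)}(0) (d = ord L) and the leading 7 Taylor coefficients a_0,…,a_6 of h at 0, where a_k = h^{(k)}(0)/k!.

f: a_k = 4, 12, 18, 18, 27/2, 81/10, 81/20, …
g: a_k = -2, -2, 1, -1, 5/4, -7/4, 21/8, …
f·g: L₀ = L_f ⊗_s L_g, ord ≤ 1·1.
h=∫h₀ ⇒ L = L₀·Dx.
L = (-4 - 6·x)·Dx + (1 + 2·x)·Dx^2  (order 2).
h: a_k = 0, -8, -16, -56/3, -16, -52/5, -88/15, …
ICs: h(0) = 0, h′(0) = -8.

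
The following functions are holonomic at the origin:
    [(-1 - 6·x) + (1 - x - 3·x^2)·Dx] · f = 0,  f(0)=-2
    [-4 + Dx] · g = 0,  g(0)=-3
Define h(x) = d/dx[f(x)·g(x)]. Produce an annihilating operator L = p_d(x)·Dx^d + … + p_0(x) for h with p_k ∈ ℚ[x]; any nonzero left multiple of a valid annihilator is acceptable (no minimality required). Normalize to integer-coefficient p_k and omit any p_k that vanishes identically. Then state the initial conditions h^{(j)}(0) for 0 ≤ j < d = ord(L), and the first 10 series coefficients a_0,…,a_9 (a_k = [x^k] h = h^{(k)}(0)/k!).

L = (32 + 26·x - 98·x^2 - 48·x^3 + 144·x^4) + (-5 + 3·x + 29·x^2 - 6·x^3 - 36·x^4)·Dx  (order 1).
h: a_k = 30, 192, 750, 2408, 7016, 19460, 784606/15, 2891648/21, 37453978/105, 862521764/945, …
ICs: h(0) = 30.

f: a_k = -2, -2, -8, -14, -38, -80, -194, -434, -1016, -2318, …
g: a_k = -3, -12, -24, -32, -32, -128/5, -256/15, -1024/105, -512/105, -2048/945, …
Sym-product of L_f,L_g gives L₀ (≤ ord 1).
h₀' ⇒ L via d/dx closure of L₀.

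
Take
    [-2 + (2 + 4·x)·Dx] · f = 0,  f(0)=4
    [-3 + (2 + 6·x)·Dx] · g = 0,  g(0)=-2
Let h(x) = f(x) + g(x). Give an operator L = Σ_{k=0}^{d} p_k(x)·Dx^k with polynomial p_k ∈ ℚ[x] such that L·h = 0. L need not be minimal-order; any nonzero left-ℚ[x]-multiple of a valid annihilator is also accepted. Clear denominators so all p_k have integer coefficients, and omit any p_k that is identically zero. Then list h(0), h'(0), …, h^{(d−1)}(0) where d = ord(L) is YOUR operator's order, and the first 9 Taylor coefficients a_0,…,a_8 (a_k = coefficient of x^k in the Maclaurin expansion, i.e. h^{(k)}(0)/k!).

f: a_k = 4, 4, -2, 2, -5/2, 7/2, -21/4, 33/4, -429/32, …
g: a_k = -2, -3, 9/4, -27/8, 405/64, -1701/128, 15309/512, -72171/1024, 2814669/16384, …
L₀ := lclm(L_f,L_g); ord L₀ ≤ 1+1.
L = -3 + (5 + 12·x)·Dx + (2 + 10·x + 12·x^2)·Dx^2  (order 2).
h: a_k = 2, 1, 1/4, -11/8, 245/64, -1253/128, 12621/512, -63723/1024, 2595021/16384, …
ICs: h(0) = 2, h′(0) = 1.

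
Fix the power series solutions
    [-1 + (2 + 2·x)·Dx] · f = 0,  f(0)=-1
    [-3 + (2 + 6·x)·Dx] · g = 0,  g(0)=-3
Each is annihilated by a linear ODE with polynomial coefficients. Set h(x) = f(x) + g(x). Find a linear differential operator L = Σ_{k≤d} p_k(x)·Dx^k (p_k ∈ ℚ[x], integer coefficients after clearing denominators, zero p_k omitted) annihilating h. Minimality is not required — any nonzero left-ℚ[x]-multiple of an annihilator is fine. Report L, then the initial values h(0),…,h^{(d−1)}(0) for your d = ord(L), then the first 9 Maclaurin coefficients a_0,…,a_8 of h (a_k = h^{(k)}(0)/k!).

L = -3 + (8 + 12·x)·Dx + (4 + 16·x + 12·x^2)·Dx^2  (order 2).
h: a_k = -4, -5, 7/2, -41/8, 305/32, -2555/128, 11487/256, -108273/1024, 2111109/8192, …
ICs: h(0) = -4, h′(0) = -5.

f: a_k = -1, -1/2, 1/8, -1/16, 5/128, -7/256, 21/1024, -33/2048, 429/32768, …
g: a_k = -3, -9/2, 27/8, -81/16, 1215/128, -5103/256, 45927/1024, -216513/2048, 8444007/32768, …
h₀=f+g: left-lcm gives L₀, ord ≤ 2.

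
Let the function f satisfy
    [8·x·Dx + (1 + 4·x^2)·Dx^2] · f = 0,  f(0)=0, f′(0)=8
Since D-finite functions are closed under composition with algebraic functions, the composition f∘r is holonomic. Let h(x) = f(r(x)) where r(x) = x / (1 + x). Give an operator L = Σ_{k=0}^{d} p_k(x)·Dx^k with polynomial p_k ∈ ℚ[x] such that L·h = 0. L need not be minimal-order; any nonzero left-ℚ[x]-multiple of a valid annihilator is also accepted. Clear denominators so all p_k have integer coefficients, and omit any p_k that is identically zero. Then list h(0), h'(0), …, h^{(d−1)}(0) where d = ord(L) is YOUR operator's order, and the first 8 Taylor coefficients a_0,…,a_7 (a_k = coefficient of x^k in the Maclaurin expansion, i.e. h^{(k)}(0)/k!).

f: a_k = 0, 8, 0, -32/3, 0, 128/5, 0, -512/7, …
h₀=f(r): pull back L_f along r ⇒ L₀.
L = (2 + 10·x)·Dx + (1 + 2·x + 5·x^2)·Dx^2  (order 2).
h: a_k = 0, 8, -8, -8/3, 24, -152/5, -88/3, 1112/7, …
ICs: h(0) = 0, h′(0) = 8.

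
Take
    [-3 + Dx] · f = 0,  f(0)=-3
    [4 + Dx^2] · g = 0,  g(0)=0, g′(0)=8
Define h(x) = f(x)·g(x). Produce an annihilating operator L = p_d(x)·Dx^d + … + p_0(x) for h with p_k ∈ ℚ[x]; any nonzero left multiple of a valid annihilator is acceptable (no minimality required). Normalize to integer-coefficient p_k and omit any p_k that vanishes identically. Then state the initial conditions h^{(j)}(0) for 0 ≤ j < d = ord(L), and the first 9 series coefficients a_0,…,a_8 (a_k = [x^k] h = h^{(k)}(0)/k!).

L = 13 - 6·Dx + Dx^2  (order 2).
h: a_k = 0, -24, -72, -92, -60, -61/5, 69/5, 3277/210, 17/2, …
ICs: h(0) = 0, h′(0) = -24.

f: a_k = -3, -9, -27/2, -27/2, -81/8, -243/40, -243/80, -729/560, -2187/4480, …
g: a_k = 0, 8, 0, -16/3, 0, 16/15, 0, -32/315, 0, …
h₀=f·g: eliminate ⇒ L₀, order ≤ 1·2.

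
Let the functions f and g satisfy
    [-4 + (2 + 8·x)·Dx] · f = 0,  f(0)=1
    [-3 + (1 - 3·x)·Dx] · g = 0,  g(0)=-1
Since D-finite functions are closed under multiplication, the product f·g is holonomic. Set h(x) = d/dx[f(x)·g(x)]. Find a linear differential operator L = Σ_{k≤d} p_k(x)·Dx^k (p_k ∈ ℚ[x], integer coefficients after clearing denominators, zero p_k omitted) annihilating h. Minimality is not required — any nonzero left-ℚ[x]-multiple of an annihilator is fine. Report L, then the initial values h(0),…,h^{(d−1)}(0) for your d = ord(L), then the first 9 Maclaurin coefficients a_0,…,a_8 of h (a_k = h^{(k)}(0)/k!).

f: a_k = 1, 2, -2, 4, -10, 28, -84, 264, -858, …
g: a_k = -1, -3, -9, -27, -81, -243, -729, -2187, -6561, …
L₀ := L_f ⊗_s L_g (sym. prod.), ord ≤ 1.
h₀' ⇒ L via d/dx closure of L₀.
L = (26 + 180·x + 108·x^2) + (-5 - 11·x + 54·x^2 + 72·x^3)·Dx  (order 1).
h: a_k = -5, -26, -129, -476, -1925, -6426, -24339, -76584, -284211, …
ICs: h(0) = -5.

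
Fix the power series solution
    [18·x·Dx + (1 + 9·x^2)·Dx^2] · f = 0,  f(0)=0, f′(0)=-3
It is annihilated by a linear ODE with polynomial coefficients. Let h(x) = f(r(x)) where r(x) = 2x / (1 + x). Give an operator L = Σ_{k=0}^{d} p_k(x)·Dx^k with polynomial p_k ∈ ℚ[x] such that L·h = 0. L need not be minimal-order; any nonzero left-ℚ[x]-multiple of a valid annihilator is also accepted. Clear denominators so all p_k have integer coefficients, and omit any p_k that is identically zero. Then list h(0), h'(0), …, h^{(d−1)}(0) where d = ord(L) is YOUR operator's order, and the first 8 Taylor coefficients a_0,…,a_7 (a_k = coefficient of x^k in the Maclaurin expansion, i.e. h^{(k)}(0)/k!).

f: a_k = 0, -3, 0, 9, 0, -243/5, 0, 2187/7, …
Substitute x→r, Dx→(1/r')Dx; clear ⇒ L₀.
L = (2 + 74·x)·Dx + (1 + 2·x + 37·x^2)·Dx^2  (order 2).
h: a_k = 0, -6, 6, 66, -210, -5646/5, 7062, 124158/7, …
ICs: h(0) = 0, h′(0) = -6.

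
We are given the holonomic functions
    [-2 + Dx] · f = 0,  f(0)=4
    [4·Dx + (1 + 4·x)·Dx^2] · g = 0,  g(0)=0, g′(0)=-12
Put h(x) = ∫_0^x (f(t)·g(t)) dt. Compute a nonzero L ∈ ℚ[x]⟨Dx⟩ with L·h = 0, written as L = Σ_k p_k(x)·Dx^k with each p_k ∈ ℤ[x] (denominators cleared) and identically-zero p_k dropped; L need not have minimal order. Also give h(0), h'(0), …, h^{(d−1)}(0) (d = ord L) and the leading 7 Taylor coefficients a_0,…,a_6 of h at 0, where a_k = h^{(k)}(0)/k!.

f: a_k = 4, 8, 8, 16/3, 8/3, 16/15, 16/45, …
g: a_k = 0, -12, 24, -64, 192, -3072/5, 2048, …
Sym-product of L_f,L_g gives L₀ (≤ ord 2).
∫: right-multiply L₀ by Dx.
L = (-4 + 16·x)·Dx - 16·x·Dx^2 + (1 + 4·x)·Dx^3  (order 3).
h: a_k = 0, 0, -24, 0, -40, 384/5, -3344/15, …
ICs: h(0) = 0, h′(0) = 0, h′′(0) = -48.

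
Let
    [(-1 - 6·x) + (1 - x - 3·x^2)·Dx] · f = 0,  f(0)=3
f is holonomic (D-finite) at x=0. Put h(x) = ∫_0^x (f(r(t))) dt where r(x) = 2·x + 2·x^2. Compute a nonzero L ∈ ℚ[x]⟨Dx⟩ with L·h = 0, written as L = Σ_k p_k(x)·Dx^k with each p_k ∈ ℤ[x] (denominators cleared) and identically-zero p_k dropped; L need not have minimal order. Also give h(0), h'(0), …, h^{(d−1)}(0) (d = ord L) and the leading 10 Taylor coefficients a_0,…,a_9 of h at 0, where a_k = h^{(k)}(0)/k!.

f: a_k = 3, 3, 12, 21, 57, 120, 291, 651, 1524, 3477, …
h₀=f(r): pull back L_f along r ⇒ L₀.
∫: right-multiply L₀ by Dx.
L = (2 + 28·x + 72·x^2 + 48·x^3)·Dx + (-1 + 2·x + 14·x^2 + 24·x^3 + 12·x^4)·Dx^2  (order 2).
h: a_k = 0, 3, 3, 18, 66, 1464/5, 1332, 43464/7, 29640, 143568, …
ICs: h(0) = 0, h′(0) = 3.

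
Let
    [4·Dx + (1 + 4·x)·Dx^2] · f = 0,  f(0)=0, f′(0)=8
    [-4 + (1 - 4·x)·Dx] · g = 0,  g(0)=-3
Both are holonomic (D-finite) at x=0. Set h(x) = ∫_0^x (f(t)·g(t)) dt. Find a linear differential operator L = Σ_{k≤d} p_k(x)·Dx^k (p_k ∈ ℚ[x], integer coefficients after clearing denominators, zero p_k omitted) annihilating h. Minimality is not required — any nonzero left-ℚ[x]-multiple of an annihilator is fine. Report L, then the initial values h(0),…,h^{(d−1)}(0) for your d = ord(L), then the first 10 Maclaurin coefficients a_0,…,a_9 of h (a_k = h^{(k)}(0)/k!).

f: a_k = 0, 8, -16, 128/3, -128, 2048/5, -4096/3, 32768/7, -16384, 524288/9, …
g: a_k = -3, -12, -48, -192, -768, -3072, -12288, -49152, -196608, -786432, …
h₀=f·g: eliminate ⇒ L₀, order ≤ 2·1.
Integrate: L := L₀·Dx.
L = 16·Dx + (4 + 48·x)·Dx^2 + (-1 + 16·x^2)·Dx^3  (order 3).
h: a_k = 0, 0, -12, -16, -80, -896/5, -12032/15, -75776/35, -326656/35, -8732672/315, …
ICs: h(0) = 0, h′(0) = 0, h′′(0) = -24.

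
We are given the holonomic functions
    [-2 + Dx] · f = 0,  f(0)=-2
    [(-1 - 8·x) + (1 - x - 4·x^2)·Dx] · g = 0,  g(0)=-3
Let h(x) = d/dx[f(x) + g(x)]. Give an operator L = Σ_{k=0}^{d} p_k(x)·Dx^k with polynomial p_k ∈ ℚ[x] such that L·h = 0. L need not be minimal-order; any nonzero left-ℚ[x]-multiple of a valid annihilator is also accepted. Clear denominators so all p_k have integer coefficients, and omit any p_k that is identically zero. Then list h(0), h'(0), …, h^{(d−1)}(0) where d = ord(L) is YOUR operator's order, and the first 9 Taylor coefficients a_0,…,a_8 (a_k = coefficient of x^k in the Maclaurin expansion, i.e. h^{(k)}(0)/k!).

L = (34 + 452·x + 512·x^2 + 1920·x^3 + 768·x^4) + (-25 - 228·x - 334·x^2 - 864·x^3 + 160·x^4 + 256·x^5)·Dx + (4 + x + 39·x^2 - 48·x^3 - 272·x^4 - 128·x^5)·Dx^2  (order 2).
h: a_k = -7, -38, -89, -1060/3, -2933/3, -48886/15, -416761/45, -8807432/315, -24911153/315, …
ICs: h(0) = -7, h′(0) = -38.

f: a_k = -2, -4, -4, -8/3, -4/3, -8/15, -8/45, -16/315, -4/315, …
g: a_k = -3, -3, -15, -27, -87, -195, -543, -1323, -3495, …
Weyl lclm of L_f,L_g ⇒ L₀ (ord ≤ 2).
h₀' ⇒ L via d/dx closure of L₀.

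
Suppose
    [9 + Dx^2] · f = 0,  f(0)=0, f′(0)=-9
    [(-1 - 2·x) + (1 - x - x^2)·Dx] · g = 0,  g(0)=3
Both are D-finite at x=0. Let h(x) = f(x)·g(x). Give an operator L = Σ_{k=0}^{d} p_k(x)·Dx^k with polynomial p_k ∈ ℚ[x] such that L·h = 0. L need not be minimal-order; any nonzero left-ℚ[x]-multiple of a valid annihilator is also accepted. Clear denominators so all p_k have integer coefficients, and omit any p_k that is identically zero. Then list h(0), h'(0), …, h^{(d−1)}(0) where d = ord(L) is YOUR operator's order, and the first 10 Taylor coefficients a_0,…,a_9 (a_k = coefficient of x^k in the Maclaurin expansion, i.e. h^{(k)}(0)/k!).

f: a_k = 0, -9, 0, 27/2, 0, -243/40, 0, 729/560, 0, -729/4480, …
g: a_k = 3, 3, 6, 9, 15, 24, 39, 63, 102, 165, …
L₀ := L_f ⊗_s L_g (sym. prod.), ord ≤ 2.
L = (-7 + 9·x + 9·x^2) + (2 + 4·x)·Dx + (-1 + x + x^2)·Dx^2  (order 2).
h: a_k = 0, -27, -27, -27/2, -81/2, -2889/40, -4509/40, -20277/112, -164511/560, -425871/896, …
ICs: h(0) = 0, h′(0) = -27.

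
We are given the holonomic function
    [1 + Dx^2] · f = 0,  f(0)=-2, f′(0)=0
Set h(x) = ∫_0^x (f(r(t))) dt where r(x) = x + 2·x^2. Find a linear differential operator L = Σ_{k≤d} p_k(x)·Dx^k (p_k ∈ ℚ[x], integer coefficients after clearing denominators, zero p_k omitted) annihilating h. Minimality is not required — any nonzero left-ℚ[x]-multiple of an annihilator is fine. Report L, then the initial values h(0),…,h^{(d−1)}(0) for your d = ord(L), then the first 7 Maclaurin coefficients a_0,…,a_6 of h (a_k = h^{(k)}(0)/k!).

f: a_k = -2, 0, 1, 0, -1/12, 0, 1/360, …
Substitute x→r, Dx→(1/r')Dx; clear ⇒ L₀.
h=∫₀ˣh₀: take L = L₀·Dx.
L = (1 + 12·x + 48·x^2 + 64·x^3)·Dx - 4·Dx^2 + (1 + 4·x)·Dx^3  (order 3).
h: a_k = 0, -2, 0, 1/3, 1, 47/60, -1/9, …
ICs: h(0) = 0, h′(0) = -2, h′′(0) = 0.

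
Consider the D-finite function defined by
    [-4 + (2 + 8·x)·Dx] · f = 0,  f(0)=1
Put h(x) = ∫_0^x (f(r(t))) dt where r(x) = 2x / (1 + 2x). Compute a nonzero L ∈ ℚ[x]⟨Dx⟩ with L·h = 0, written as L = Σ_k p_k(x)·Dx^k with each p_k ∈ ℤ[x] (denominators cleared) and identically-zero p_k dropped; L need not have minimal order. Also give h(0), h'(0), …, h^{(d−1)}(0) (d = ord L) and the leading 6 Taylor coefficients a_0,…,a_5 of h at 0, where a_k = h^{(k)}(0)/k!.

f: a_k = 1, 2, -2, 4, -10, 28, …
L₀ from L_f via x↦r, Dx↦r'^{-1}Dx.
h=∫h₀ ⇒ L = L₀·Dx.
L = -4·Dx + (1 + 12·x + 20·x^2)·Dx^2  (order 2).
h: a_k = 0, 1, 2, -16/3, 20, -96, …
ICs: h(0) = 0, h′(0) = 1.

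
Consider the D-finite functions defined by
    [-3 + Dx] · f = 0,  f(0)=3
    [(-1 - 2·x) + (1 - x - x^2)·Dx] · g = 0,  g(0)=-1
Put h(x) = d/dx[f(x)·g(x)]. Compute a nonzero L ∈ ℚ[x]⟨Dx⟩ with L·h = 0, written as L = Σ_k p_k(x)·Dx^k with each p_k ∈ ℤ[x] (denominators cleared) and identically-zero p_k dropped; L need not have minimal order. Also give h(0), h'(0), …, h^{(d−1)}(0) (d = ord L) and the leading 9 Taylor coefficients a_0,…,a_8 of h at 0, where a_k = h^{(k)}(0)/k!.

f: a_k = 3, 9, 27/2, 27/2, 81/8, 243/40, 243/80, 729/560, 2187/4480, …
g: a_k = -1, -1, -2, -3, -5, -8, -13, -21, -34, …
h₀=f·g: eliminate ⇒ L₀, order ≤ 1·1.
h₀' ⇒ L via d/dx closure of L₀.
L = (19 - 6·x - 21·x^2 + 6·x^3 + 9·x^4) + (-4 + 5·x + 6·x^2 - 4·x^3 - 3·x^4)·Dx  (order 1).
h: a_k = -12, -57, -162, -741/2, -1527/2, -59607/40, -56331/20, -2917443/560, -10621719/1120, …
ICs: h(0) = -12.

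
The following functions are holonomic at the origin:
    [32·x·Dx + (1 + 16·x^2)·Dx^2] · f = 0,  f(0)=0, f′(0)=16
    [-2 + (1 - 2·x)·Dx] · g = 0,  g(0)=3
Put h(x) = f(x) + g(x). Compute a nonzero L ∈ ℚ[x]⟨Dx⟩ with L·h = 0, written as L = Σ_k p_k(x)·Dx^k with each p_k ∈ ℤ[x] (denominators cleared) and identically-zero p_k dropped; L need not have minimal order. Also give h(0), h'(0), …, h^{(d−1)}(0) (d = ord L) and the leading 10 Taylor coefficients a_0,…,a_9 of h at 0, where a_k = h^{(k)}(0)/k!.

L = (32 - 256·x - 1536·x^2)·Dx + (-14 + 32·x + 160·x^2 - 1536·x^3)·Dx^2 + (1 + 6·x + 96·x^3 - 256·x^4)·Dx^3  (order 3).
h: a_k = 3, 22, 12, -184/3, 48, 4576/5, 192, -62848/7, 768, 1062400/9, …
ICs: h(0) = 3, h′(0) = 22, h′′(0) = 24.

f: a_k = 0, 16, 0, -256/3, 0, 4096/5, 0, -65536/7, 0, 1048576/9, …
g: a_k = 3, 6, 12, 24, 48, 96, 192, 384, 768, 1536, …
L₀ := lclm(L_f,L_g); ord L₀ ≤ 2+1.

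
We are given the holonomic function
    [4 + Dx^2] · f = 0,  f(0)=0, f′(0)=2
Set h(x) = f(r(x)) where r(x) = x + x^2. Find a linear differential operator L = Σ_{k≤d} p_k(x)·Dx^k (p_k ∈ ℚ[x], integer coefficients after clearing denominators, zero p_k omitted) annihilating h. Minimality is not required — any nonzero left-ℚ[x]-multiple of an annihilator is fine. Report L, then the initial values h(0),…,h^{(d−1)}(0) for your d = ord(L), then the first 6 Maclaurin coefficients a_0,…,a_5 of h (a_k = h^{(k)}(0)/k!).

f: a_k = 0, 2, 0, -4/3, 0, 4/15, …
Change of var in L_f (x↦r) gives L₀.
L = (4 + 24·x + 48·x^2 + 32·x^3) - 2·Dx + (1 + 2·x)·Dx^2  (order 2).
h: a_k = 0, 2, 2, -4/3, -4, -56/15, …
ICs: h(0) = 0, h′(0) = 2.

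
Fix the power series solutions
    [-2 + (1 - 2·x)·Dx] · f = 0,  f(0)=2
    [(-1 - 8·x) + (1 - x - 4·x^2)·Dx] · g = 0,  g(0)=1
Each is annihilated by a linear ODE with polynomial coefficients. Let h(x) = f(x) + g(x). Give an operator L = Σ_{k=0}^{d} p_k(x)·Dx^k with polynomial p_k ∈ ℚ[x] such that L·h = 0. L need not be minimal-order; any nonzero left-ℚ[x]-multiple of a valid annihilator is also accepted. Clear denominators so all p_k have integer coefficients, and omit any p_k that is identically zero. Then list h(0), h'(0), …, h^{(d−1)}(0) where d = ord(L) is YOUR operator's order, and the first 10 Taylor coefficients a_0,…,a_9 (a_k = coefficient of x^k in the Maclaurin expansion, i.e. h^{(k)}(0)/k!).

L = (12 - 48·x + 192·x^2 - 128·x^3) + (-2 - 96·x^2 + 352·x^3 - 256·x^4)·Dx + (-1 + 11·x - 30·x^2 + 80·x^4 - 64·x^5)·Dx^2  (order 2).
h: a_k = 3, 5, 13, 25, 61, 129, 309, 697, 1677, 3953, …
ICs: h(0) = 3, h′(0) = 5.

f: a_k = 2, 4, 8, 16, 32, 64, 128, 256, 512, 1024, …
g: a_k = 1, 1, 5, 9, 29, 65, 181, 441, 1165, 2929, …
Weyl lclm of L_f,L_g ⇒ L₀ (ord ≤ 2).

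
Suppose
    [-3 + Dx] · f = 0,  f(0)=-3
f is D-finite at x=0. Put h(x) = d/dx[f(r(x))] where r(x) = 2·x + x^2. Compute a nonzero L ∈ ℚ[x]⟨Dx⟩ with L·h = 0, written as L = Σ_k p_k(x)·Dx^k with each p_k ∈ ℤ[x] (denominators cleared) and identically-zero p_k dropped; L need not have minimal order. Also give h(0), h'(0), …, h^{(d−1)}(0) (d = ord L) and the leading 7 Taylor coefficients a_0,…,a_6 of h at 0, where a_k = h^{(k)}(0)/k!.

L = (7 + 12·x + 6·x^2) + (-1 - x)·Dx  (order 1).
h: a_k = -18, -126, -486, -1350, -2997, -28107/5, -46089/5, …
ICs: h(0) = -18.

f: a_k = -3, -9, -27/2, -27/2, -81/8, -243/40, -243/80, …
L₀ from L_f via x↦r, Dx↦r'^{-1}Dx.
h₀' ⇒ L via d/dx closure of L₀.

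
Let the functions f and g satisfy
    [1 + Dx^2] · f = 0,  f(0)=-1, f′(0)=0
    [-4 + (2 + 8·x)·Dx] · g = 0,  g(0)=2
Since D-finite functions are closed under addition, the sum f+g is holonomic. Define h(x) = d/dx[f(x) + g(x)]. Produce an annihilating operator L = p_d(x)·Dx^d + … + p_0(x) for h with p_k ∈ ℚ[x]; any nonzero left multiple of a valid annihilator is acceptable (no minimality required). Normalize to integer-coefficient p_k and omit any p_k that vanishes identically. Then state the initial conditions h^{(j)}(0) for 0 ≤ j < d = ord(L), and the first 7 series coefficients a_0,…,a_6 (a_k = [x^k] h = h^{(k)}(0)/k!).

L = (-122 - 16·x - 32·x^2) + (-13 - 60·x - 48·x^2 - 64·x^3)·Dx + (-122 - 16·x - 32·x^2)·Dx^2 + (-13 - 60·x - 48·x^2 - 64·x^3)·Dx^3  (order 3).
h: a_k = 4, -7, 24, -481/6, 280, -120959/120, 3696, …
ICs: h(0) = 4, h′(0) = -7, h′′(0) = 48.

f: a_k = -1, 0, 1/2, 0, -1/24, 0, 1/720, …
g: a_k = 2, 4, -4, 8, -20, 56, -168, …
Sum ⇒ L₀ = lclm(L_f,L_g) in ℚ(x)⟨Dx⟩.
Derive L from L₀ (diff closure).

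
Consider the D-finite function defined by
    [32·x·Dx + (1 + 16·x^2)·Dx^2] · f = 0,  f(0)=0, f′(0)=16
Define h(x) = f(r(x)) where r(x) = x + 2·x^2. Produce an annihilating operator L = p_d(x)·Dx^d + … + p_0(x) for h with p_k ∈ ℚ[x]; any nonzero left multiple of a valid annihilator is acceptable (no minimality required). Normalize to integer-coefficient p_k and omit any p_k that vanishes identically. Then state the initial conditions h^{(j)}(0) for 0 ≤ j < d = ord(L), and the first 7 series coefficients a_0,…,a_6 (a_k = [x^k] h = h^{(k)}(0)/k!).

f: a_k = 0, 16, 0, -256/3, 0, 4096/5, 0, …
Change of var in L_f (x↦r) gives L₀.
L = (-4 + 32·x + 256·x^2 + 768·x^3 + 768·x^4)·Dx + (1 + 4·x + 16·x^2 + 128·x^3 + 320·x^4 + 256·x^5)·Dx^2  (order 2).
h: a_k = 0, 16, 32, -256/3, -512, -1024/5, 22528/3, …
ICs: h(0) = 0, h′(0) = 16.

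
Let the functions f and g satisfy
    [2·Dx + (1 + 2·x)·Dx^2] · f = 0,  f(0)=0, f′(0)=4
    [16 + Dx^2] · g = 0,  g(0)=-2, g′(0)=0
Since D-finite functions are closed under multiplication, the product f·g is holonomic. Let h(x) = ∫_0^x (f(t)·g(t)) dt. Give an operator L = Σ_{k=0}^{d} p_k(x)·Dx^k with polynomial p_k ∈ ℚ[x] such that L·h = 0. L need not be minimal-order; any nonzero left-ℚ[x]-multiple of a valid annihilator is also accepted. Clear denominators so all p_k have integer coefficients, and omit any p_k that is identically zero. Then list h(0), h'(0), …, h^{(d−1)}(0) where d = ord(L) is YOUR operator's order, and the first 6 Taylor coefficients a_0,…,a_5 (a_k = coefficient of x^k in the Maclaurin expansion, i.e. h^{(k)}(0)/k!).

f: a_k = 0, 4, -4, 16/3, -8, 64/5, …
g: a_k = -2, 0, 16, 0, -64/3, 0, …
f·g: L₀ = L_f ⊗_s L_g, ord ≤ 2·2.
Integrate: L := L₀·Dx.
L = (2688 + 27648·x + 93184·x^2 + 131072·x^3 + 65536·x^4)·Dx + (896 + 5888·x + 12288·x^2 + 8192·x^3)·Dx^2 + (408 + 3712·x + 11904·x^2 + 16384·x^3 + 8192·x^4)·Dx^3 + (56 + 368·x + 768·x^2 + 512·x^3)·Dx^4 + (15 + 124·x + 380·x^2 + 512·x^3 + 256·x^4)·Dx^5  (order 5).
h: a_k = 0, 0, -4, 8/3, 40/3, -48/5, …
ICs: h(0) = 0, h′(0) = 0, h′′(0) = -8, h′′′(0) = 16, h′′′′(0) = 320.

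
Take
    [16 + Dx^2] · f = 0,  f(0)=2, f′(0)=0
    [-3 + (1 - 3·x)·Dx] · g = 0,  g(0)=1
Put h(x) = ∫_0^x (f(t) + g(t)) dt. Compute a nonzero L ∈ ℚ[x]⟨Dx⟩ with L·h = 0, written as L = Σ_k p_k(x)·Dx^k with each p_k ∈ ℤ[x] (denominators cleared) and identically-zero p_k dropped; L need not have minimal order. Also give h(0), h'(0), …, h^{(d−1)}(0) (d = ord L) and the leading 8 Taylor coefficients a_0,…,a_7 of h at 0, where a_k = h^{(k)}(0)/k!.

L = (-1680 + 2304·x - 3456·x^2)·Dx + (272 - 1584·x + 3456·x^2 - 3456·x^3)·Dx^2 + (-105 + 144·x - 216·x^2)·Dx^3 + (17 - 99·x + 216·x^2 - 216·x^3)·Dx^4  (order 4).
h: a_k = 0, 3, 3/2, -7/3, 27/4, 307/15, 81/2, 32293/315, …
ICs: h(0) = 0, h′(0) = 3, h′′(0) = 3, h′′′(0) = -14.

f: a_k = 2, 0, -16, 0, 64/3, 0, -512/45, 0, …
g: a_k = 1, 3, 9, 27, 81, 243, 729, 2187, …
h₀=f+g: left-lcm gives L₀, ord ≤ 3.
∫: right-multiply L₀ by Dx.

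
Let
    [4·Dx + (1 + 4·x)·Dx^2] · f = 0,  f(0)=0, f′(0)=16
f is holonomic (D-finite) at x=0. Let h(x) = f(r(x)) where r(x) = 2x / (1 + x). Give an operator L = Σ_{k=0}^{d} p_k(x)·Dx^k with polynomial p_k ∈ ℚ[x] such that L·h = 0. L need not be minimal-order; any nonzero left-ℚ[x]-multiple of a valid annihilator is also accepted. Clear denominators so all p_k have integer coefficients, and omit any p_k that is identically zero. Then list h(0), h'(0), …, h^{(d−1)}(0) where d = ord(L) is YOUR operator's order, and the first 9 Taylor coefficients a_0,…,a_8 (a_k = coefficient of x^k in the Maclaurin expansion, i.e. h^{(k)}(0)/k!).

f: a_k = 0, 16, -32, 256/3, -256, 4096/5, -8192/3, 65536/7, -32768, …
L₀ from L_f via x↦r, Dx↦r'^{-1}Dx.
L = (10 + 18·x)·Dx + (1 + 10·x + 9·x^2)·Dx^2  (order 2).
h: a_k = 0, 32, -160, 2912/3, -6560, 236192/5, -1062880/3, 19131872/7, -21523360, …
ICs: h(0) = 0, h′(0) = 32.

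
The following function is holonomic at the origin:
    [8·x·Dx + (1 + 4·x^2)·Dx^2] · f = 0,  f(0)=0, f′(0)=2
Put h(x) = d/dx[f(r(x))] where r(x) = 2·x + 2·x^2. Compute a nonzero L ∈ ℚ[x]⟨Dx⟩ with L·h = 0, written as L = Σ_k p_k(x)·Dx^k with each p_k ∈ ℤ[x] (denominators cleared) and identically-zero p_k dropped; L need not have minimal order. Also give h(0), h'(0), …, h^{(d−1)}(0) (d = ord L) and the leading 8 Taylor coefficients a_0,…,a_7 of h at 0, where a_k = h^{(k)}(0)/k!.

f: a_k = 0, 2, 0, -8/3, 0, 32/5, 0, -128/7, …
L₀ from L_f via x↦r, Dx↦r'^{-1}Dx.
h=h₀': d/dx-closure on L₀ ⇒ L.
L = (-2 + 32·x + 128·x^2 + 192·x^3 + 96·x^4) + (1 + 2·x + 16·x^2 + 64·x^3 + 80·x^4 + 32·x^5)·Dx  (order 1).
h: a_k = 4, 8, -64, -256, 704, 6016, -2048, -114688, …
ICs: h(0) = 4.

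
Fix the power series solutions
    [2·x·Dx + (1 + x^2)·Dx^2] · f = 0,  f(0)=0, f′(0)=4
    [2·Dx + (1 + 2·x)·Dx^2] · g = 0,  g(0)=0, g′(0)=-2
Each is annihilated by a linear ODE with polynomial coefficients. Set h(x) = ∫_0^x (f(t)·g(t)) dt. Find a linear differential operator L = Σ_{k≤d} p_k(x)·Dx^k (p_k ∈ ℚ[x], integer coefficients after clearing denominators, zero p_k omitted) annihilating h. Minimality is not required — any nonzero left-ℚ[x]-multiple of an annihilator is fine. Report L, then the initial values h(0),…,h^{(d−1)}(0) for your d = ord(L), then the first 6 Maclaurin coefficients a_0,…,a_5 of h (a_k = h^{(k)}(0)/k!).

f: a_k = 0, 4, 0, -4/3, 0, 4/5, …
g: a_k = 0, -2, 2, -8/3, 4, -32/5, …
f·g: L₀ = L_f ⊗_s L_g, ord ≤ 2·2.
h=∫h₀ ⇒ L = L₀·Dx.
L = (24 + 80·x + 88·x^2 + 240·x^3 + 240·x^4 + 208·x^5 + 16·x^7)·Dx^2 + (12 + 80·x + 332·x^2 + 608·x^3 + 880·x^4 + 744·x^5 + 560·x^6 + 24·x^7 + 56·x^8)·Dx^3 + (12 + 52·x + 168·x^2 + 372·x^3 + 516·x^4 + 564·x^5 + 384·x^6 + 276·x^7 + 24·x^8 + 32·x^9)·Dx^4 + (2 + 12·x + 34·x^2 + 64·x^3 + 87·x^4 + 96·x^5 + 84·x^6 + 48·x^7 + 33·x^8 + 4·x^9 + 4·x^10)·Dx^5  (order 5).
h: a_k = 0, 0, 0, -8/3, 2, -8/5, …
ICs: h(0) = 0, h′(0) = 0, h′′(0) = 0, h′′′(0) = -16, h′′′′(0) = 48.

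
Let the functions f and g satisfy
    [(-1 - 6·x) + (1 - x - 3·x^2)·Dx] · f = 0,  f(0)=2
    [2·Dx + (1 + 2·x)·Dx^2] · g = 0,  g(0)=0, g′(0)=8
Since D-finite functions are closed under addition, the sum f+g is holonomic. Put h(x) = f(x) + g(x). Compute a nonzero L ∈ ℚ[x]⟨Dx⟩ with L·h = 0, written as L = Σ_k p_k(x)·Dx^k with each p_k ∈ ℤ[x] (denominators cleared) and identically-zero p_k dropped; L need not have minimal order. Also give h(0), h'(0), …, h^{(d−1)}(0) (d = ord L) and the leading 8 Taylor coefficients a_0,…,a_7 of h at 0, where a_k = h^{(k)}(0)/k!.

L = (74 + 412·x + 948·x^2 + 864·x^3 + 648·x^4)·Dx + (17 + 212·x + 890·x^2 + 1644·x^3 + 1764·x^4 + 1080·x^5)·Dx^2 + (-5 - 27·x - 33·x^2 + 68·x^3 + 276·x^4 + 396·x^5 + 216·x^6)·Dx^3  (order 3).
h: a_k = 2, 10, 0, 74/3, 22, 528/5, 454/3, 3550/7, …
ICs: h(0) = 2, h′(0) = 10, h′′(0) = 0.

f: a_k = 2, 2, 8, 14, 38, 80, 194, 434, …
g: a_k = 0, 8, -8, 32/3, -16, 128/5, -128/3, 512/7, …
Weyl lclm of L_f,L_g ⇒ L₀ (ord ≤ 3).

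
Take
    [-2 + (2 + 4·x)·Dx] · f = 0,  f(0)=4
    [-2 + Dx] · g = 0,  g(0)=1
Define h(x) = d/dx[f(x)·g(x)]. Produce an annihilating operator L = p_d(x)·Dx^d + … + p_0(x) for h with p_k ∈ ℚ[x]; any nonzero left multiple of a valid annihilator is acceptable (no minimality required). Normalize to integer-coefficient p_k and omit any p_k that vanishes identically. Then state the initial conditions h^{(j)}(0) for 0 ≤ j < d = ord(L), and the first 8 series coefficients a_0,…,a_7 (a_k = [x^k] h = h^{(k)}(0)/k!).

f: a_k = 4, 4, -2, 2, -5/2, 7/2, -21/4, 33/4, …
g: a_k = 1, 2, 2, 4/3, 2/3, 4/15, 4/45, 8/315, …
Sym-product of L_f,L_g gives L₀ (≤ ord 1).
h₀' ⇒ L via d/dx closure of L₀.
L = (7 + 24·x + 16·x^2) + (-3 - 10·x - 8·x^2)·Dx  (order 1).
h: a_k = 12, 28, 34, 22, 107/6, -89/30, 1123/60, -39551/1260, …
ICs: h(0) = 12.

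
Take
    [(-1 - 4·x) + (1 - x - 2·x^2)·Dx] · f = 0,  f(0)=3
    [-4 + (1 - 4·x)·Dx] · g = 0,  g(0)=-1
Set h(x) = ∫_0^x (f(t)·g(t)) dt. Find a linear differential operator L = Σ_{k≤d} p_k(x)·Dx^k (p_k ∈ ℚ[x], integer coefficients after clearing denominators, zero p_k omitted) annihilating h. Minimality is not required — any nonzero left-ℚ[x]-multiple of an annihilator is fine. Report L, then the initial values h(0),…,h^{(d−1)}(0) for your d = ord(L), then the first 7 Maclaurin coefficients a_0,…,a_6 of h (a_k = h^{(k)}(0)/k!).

L = (-5 + 4·x + 24·x^2)·Dx + (1 - 5·x + 2·x^2 + 8·x^3)·Dx^2  (order 2).
h: a_k = 0, -3, -15/2, -23, -291/4, -1197/5, -1617/2, …
ICs: h(0) = 0, h′(0) = -3.

f: a_k = 3, 3, 9, 15, 33, 63, 129, …
g: a_k = -1, -4, -16, -64, -256, -1024, -4096, …
Product ⇒ symmetric product L₀, ord ≤ 1.
∫: right-multiply L₀ by Dx.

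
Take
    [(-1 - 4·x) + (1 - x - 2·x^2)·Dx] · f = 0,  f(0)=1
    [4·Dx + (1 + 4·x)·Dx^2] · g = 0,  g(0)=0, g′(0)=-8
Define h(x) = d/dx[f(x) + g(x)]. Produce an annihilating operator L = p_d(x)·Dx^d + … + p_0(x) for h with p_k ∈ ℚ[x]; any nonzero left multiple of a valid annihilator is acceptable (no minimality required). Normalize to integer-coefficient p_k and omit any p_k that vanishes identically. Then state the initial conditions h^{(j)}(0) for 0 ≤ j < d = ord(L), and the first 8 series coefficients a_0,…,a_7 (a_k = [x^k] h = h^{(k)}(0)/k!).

L = (156 + 624·x + 1440·x^2 + 768·x^3 + 768·x^4) + (-1 + 160·x + 1064·x^2 + 1952·x^3 + 1600·x^4 + 1280·x^5)·Dx + (-5 - 39·x - 66·x^2 + 80·x^3 + 240·x^4 + 384·x^5 + 256·x^6)·Dx^2  (order 2).
h: a_k = -7, 38, -113, 556, -1943, 8450, -32173, 132440, …
ICs: h(0) = -7, h′(0) = 38.

f: a_k = 1, 1, 3, 5, 11, 21, 43, 85, …
g: a_k = 0, -8, 16, -128/3, 128, -2048/5, 4096/3, -32768/7, …
Sum ⇒ L₀ = lclm(L_f,L_g) in ℚ(x)⟨Dx⟩.
Differentiate: ansatz ord ≤ ord L₀ ⇒ L.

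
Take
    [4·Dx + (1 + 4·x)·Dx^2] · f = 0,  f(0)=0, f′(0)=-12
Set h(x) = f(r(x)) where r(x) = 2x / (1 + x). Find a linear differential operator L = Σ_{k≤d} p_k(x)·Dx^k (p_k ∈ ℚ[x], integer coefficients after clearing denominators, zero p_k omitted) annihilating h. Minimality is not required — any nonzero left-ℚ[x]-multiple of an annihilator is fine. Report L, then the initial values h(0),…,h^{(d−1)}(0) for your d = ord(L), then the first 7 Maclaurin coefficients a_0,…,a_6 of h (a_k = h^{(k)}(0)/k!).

L = (10 + 18·x)·Dx + (1 + 10·x + 9·x^2)·Dx^2  (order 2).
h: a_k = 0, -24, 120, -728, 4920, -177144/5, 265720, …
ICs: h(0) = 0, h′(0) = -24.

f: a_k = 0, -12, 24, -64, 192, -3072/5, 2048, …
L₀ from L_f via x↦r, Dx↦r'^{-1}Dx.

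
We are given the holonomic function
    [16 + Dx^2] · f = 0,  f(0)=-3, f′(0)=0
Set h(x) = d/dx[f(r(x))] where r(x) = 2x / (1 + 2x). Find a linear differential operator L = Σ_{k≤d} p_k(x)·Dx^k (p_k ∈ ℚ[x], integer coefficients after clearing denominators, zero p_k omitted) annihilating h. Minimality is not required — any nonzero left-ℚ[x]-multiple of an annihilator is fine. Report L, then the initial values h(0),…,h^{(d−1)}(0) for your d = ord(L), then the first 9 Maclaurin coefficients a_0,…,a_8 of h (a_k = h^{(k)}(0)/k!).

f: a_k = -3, 0, 24, 0, -32, 0, 256/15, 0, -512/105, …
f∘r: x↦r, Dx↦Dx/r' in L_f ⇒ L₀.
Differentiate: ansatz ord ≤ ord L₀ ⇒ L.
L = (88 + 96·x + 96·x^2) + (12 + 72·x + 144·x^2 + 96·x^3)·Dx + (1 + 8·x + 24·x^2 + 32·x^3 + 16·x^4)·Dx^2  (order 2).
h: a_k = 0, 192, -1152, 2560, 5120, -351232/5, 1763328/5, -25739264/21, 110198784/35, …
ICs: h(0) = 0, h′(0) = 192.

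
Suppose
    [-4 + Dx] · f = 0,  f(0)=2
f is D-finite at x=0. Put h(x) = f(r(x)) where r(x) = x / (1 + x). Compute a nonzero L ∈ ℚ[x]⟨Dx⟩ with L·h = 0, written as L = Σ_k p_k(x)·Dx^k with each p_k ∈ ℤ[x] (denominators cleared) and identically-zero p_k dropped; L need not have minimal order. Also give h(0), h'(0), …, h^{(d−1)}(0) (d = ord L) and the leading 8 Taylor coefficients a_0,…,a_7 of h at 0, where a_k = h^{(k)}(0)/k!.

f: a_k = 2, 8, 16, 64/3, 64/3, 256/15, 512/45, 2048/315, …
h₀=f(r): pull back L_f along r ⇒ L₀.
L = -4 + (1 + 2·x + x^2)·Dx  (order 1).
h: a_k = 2, 8, 8, -8/3, -8/3, 56/15, -88/45, -136/315, …
ICs: h(0) = 2.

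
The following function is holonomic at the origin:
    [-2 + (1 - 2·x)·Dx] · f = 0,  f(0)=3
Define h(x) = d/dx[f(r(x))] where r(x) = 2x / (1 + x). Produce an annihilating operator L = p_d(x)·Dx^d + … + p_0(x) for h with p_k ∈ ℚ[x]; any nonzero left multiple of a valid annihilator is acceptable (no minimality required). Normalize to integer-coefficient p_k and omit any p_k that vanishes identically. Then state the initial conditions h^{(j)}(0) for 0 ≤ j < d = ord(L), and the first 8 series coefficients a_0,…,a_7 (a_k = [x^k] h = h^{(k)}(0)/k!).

f: a_k = 3, 6, 12, 24, 48, 96, 192, 384, …
Change of var in L_f (x↦r) gives L₀.
h=h₀': d/dx-closure on L₀ ⇒ L.
L = 6 + (-1 + 3·x)·Dx  (order 1).
h: a_k = 12, 72, 324, 1296, 4860, 17496, 61236, 209952, …
ICs: h(0) = 12.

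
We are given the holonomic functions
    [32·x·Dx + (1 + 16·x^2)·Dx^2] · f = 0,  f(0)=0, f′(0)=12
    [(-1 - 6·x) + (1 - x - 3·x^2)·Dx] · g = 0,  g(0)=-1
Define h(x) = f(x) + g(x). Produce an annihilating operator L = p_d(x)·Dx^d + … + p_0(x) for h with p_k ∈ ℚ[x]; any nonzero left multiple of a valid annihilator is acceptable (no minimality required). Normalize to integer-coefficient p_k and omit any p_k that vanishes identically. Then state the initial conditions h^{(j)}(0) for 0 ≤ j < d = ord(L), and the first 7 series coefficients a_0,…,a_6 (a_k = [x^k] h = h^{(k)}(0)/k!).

f: a_k = 0, 12, 0, -64, 0, 3072/5, 0, …
g: a_k = -1, -1, -4, -7, -19, -40, -97, …
Sum ⇒ L₀ = lclm(L_f,L_g) in ℚ(x)⟨Dx⟩.
L = (128 - 512·x - 10560·x^2 - 25344·x^3 - 95904·x^4 - 41472·x^6)·Dx + (-37 - 208·x + 206·x^2 - 1476·x^3 - 24336·x^4 - 66528·x^5 - 6912·x^6 - 41472·x^7)·Dx^2 + (4 + 21·x + 198·x^2 + 90·x^3 + 1775·x^4 - 4080·x^5 - 6336·x^6 - 2304·x^7 - 6912·x^8)·Dx^3  (order 3).
h: a_k = -1, 11, -4, -71, -19, 2872/5, -97, …
ICs: h(0) = -1, h′(0) = 11, h′′(0) = -8.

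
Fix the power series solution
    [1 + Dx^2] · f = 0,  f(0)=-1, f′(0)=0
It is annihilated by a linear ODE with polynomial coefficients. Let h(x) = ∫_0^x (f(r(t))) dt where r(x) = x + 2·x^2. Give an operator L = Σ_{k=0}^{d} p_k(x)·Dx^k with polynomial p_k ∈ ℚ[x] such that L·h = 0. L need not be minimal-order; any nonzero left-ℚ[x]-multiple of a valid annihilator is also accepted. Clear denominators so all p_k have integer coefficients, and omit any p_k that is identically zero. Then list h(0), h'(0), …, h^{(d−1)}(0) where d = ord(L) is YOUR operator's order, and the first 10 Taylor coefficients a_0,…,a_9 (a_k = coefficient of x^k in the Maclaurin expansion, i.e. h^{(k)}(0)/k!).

L = (1 + 12·x + 48·x^2 + 64·x^3)·Dx - 4·Dx^2 + (1 + 4·x)·Dx^3  (order 3).
h: a_k = 0, -1, 0, 1/6, 1/2, 47/120, -1/18, -719/5040, -79/480, -23521/362880, …
ICs: h(0) = 0, h′(0) = -1, h′′(0) = 0.

f: a_k = -1, 0, 1/2, 0, -1/24, 0, 1/720, 0, -1/40320, 0, …
L₀ from L_f via x↦r, Dx↦r'^{-1}Dx.
h=∫h₀ ⇒ L = L₀·Dx.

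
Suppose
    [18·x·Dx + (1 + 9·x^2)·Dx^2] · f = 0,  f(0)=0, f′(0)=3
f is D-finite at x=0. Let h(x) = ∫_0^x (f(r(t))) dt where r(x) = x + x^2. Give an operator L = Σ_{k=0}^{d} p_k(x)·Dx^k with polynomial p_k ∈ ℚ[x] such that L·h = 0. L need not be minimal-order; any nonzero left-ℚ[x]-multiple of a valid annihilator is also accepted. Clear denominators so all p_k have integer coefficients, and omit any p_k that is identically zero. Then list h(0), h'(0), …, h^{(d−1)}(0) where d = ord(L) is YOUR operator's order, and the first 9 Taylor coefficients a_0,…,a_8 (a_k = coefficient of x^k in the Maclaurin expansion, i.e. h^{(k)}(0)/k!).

f: a_k = 0, 3, 0, -9, 0, 243/5, 0, -2187/7, 0, …
Substitute x→r, Dx→(1/r')Dx; clear ⇒ L₀.
Integrate: L := L₀·Dx.
L = (-2 + 18·x + 72·x^2 + 108·x^3 + 54·x^4)·Dx^2 + (1 + 2·x + 9·x^2 + 36·x^3 + 45·x^4 + 18·x^5)·Dx^3  (order 3).
h: a_k = 0, 0, 3/2, 1, -9/4, -27/5, 18/5, 234/7, 1215/56, …
ICs: h(0) = 0, h′(0) = 0, h′′(0) = 3.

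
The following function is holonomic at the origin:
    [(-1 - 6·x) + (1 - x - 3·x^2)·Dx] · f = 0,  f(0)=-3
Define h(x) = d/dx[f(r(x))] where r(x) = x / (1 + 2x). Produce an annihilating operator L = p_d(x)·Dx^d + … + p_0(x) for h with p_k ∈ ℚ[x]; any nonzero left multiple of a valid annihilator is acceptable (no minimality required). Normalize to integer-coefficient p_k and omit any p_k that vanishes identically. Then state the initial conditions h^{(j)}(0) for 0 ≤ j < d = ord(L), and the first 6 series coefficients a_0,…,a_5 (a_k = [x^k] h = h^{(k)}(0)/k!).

L = (4 + 6·x + 30·x^2 + 32·x^3) + (-1 - 13·x - 45·x^2 - 38·x^3 + 16·x^4)·Dx  (order 1).
h: a_k = -3, -12, 45, -204, 840, -3330, …
ICs: h(0) = -3.

f: a_k = -3, -3, -12, -21, -57, -120, …
h₀=f(r): pull back L_f along r ⇒ L₀.
Derive L from L₀ (diff closure).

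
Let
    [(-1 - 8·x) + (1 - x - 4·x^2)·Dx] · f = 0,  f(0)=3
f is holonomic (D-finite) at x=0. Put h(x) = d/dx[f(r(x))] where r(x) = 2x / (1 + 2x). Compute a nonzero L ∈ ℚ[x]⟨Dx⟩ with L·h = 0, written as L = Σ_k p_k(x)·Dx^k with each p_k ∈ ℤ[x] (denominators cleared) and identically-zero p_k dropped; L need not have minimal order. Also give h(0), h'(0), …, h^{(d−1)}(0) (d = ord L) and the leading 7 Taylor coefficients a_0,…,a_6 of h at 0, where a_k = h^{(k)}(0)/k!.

f: a_k = 3, 3, 15, 27, 87, 195, 543, …
L₀ from L_f via x↦r, Dx↦r'^{-1}Dx.
h=h₀': d/dx-closure on L₀ ⇒ L.
L = (16 + 96·x + 960·x^2 + 1152·x^3) + (-1 - 22·x - 60·x^2 + 248·x^3 + 576·x^4)·Dx  (order 1).
h: a_k = 6, 96, 0, 3072, -7680, 92160, -387072, …
ICs: h(0) = 6.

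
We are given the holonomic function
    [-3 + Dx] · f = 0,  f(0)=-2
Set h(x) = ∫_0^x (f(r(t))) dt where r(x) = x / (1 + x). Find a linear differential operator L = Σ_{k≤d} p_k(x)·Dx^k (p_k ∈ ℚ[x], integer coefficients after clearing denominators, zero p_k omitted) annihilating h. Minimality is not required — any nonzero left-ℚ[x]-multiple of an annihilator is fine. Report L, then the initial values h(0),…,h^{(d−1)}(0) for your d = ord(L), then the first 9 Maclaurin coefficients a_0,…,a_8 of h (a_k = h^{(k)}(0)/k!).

f: a_k = -2, -6, -9, -9, -27/4, -81/20, -81/40, -243/280, -729/2240, …
L₀ from L_f via x↦r, Dx↦r'^{-1}Dx.
h=∫h₀ ⇒ L = L₀·Dx.
L = -3·Dx + (1 + 2·x + x^2)·Dx^2  (order 2).
h: a_k = 0, -2, -3, -1, 3/4, -3/20, -7/40, 69/280, -411/2240, …
ICs: h(0) = 0, h′(0) = -2.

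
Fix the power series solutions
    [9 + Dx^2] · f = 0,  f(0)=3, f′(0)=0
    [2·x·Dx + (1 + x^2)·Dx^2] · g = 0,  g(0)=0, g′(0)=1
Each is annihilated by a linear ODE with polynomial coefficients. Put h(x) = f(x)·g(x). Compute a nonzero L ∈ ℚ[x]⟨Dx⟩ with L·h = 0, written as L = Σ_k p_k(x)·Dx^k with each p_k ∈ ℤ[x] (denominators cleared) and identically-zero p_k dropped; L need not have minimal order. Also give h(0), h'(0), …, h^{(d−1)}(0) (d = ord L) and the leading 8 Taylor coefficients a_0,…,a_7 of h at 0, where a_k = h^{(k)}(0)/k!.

L = (1170 + 3834·x^2 + 4779·x^4 + 2916·x^6 + 729·x^8) + (396·x + 1044·x^3 + 972·x^5 + 324·x^7)·Dx + (220 + 768·x^2 + 1026·x^4 + 648·x^6 + 162·x^8)·Dx^2 + (44·x + 116·x^3 + 108·x^5 + 36·x^7)·Dx^3 + (10 + 38·x^2 + 55·x^4 + 36·x^6 + 9·x^8)·Dx^4  (order 4).
h: a_k = 0, 3, 0, -29/2, 0, 609/40, 0, -5343/560, …
ICs: h(0) = 0, h′(0) = 3, h′′(0) = 0, h′′′(0) = -87.

f: a_k = 3, 0, -27/2, 0, 81/8, 0, -243/80, 0, …
g: a_k = 0, 1, 0, -1/3, 0, 1/5, 0, -1/7, …
h₀=f·g: eliminate ⇒ L₀, order ≤ 2·2.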